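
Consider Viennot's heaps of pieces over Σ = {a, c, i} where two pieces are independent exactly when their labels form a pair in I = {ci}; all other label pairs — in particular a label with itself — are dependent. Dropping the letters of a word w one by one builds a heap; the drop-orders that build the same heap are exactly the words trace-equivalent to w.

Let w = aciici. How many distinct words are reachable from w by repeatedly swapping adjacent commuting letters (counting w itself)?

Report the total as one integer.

0(a) covers ∅
1(c) covers 0:a
2(i) covers 0:a
3(i) covers 2:i
4(c) covers 1:c
5(i) covers 3:i
floor of heap: 0:a
completions by unplaced set U, small U first (add the entries for U minus each lowest piece of U):
  |U|=1: {4}:1  {5}:1
  |U|=2: {1,4}:1  {3,5}:1  {4,5}:2
  |U|=3: {1,4,5}:3  {2,3,5}:1  {3,4,5}:3
  |U|=4: {1,3,4,5}:6  {2,3,4,5}:4
  start at 0(a): 10

10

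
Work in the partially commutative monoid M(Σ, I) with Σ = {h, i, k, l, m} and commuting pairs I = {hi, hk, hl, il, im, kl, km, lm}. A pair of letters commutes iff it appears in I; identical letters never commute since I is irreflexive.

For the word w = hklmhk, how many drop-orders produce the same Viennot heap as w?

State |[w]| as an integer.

60

piece 0:h — minimal
piece 1:k — minimal
piece 2:l — minimal
piece 3:m rests on {0:h}
piece 4:h rests on {3:m}
piece 5:k rests on {1:k}
minimal pieces: {0:h, 1:k, 2:l}
ways to finish when only these pieces remain (= sum over removing one remaining piece with nothing left below it):
  1 left: {2}→1  {4}→1  {5}→1
  2 left: {1,5}→1  {2,4}→2  {2,5}→2  {3,4}→1  {4,5}→2
  3 left: {0,3,4}→1  {1,2,5}→3  {1,4,5}→3  {2,3,4}→3  {2,4,5}→6  {3,4,5}→3
  4 left: {0,2,3,4}→4  {0,3,4,5}→4  {1,2,4,5}→12  {1,3,4,5}→6  {2,3,4,5}→12
  placing 0:h first → 30 extensions
  placing 1:k first → 20 extensions
  placing 2:l first → 10 extensions
total linear extensions = 60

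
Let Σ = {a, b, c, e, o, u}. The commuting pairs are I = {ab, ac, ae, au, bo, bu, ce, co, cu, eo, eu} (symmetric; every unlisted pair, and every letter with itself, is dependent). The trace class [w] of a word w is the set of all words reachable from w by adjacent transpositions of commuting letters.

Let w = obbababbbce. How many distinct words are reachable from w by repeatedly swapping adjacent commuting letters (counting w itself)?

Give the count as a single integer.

piece 0:o — minimal
piece 1:b — minimal
piece 2:b rests on {1:b}
piece 3:a rests on {0:o}
piece 4:b rests on {2:b}
piece 5:a rests on {3:a}
piece 6:b rests on {4:b}
piece 7:b rests on {6:b}
piece 8:b rests on {7:b}
piece 9:c rests on {8:b}
piece 10:e rests on {8:b}
minimal pieces: {0:o, 1:b}
ways to finish when only these pieces remain (= sum over removing one remaining piece with nothing left below it):
  1 left: {5}→1  {9}→1  {10}→1
  2 left: {3,5}→1  {5,9}→2  {5,10}→2  {9,10}→2
  3 left: {0,3,5}→1  {3,5,9}→3  {3,5,10}→3  {5,9,10}→6  {8,9,10}→2
  4 left: {0,3,5,9}→4  {0,3,5,10}→4  {3,5,9,10}→12  {5,8,9,10}→8  {7,8,9,10}→2
  5 left: {0,3,5,9,10}→20  {3,5,8,9,10}→20  {5,7,8,9,10}→10  {6,7,8,9,10}→2
  6 left: {0,3,5,8,9,10}→40  {3,5,7,8,9,10}→30  {4,6,7,8,9,10}→2  {5,6,7,8,9,10}→12
  7 left: {0,3,5,7,8,9,10}→70  {2,4,6,7,8,9,10}→2  {3,5,6,7,8,9,10}→42  {4,5,6,7,8,9,10}→14
  8 left: {0,3,5,6,7,8,9,10}→112  {1,2,4,6,7,8,9,10}→2  {2,4,5,6,7,8,9,10}→16  {3,4,5,6,7,8,9,10}→56
  9 left: {0,3,4,5,6,7,8,9,10}→168  {1,2,4,5,6,7,8,9,10}→18  {2,3,4,5,6,7,8,9,10}→72
  placing 0:o first → 90 extensions
  placing 1:b first → 240 extensions
total linear extensions = 330

330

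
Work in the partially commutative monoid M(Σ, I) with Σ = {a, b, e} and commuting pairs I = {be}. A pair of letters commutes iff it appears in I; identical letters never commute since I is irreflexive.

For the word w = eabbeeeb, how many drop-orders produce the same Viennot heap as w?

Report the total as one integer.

20

0(e) covers ∅
1(a) covers 0:e
2(b) covers 1:a
3(b) covers 2:b
4(e) covers 1:a
5(e) covers 4:e
6(e) covers 5:e
7(b) covers 3:b
floor of heap: 0:e
completions by unplaced set U, small U first (add the entries for U minus each lowest piece of U):
  |U|=1: {6}:1  {7}:1
  |U|=2: {3,7}:1  {5,6}:1  {6,7}:2
  |U|=3: {2,3,7}:1  {3,6,7}:3  {4,5,6}:1  {5,6,7}:3
  |U|=4: {2,3,6,7}:4  {3,5,6,7}:6  {4,5,6,7}:4
  |U|=5: {2,3,5,6,7}:10  {3,4,5,6,7}:10
  |U|=6: {2,3,4,5,6,7}:20
  start at 0(e): 20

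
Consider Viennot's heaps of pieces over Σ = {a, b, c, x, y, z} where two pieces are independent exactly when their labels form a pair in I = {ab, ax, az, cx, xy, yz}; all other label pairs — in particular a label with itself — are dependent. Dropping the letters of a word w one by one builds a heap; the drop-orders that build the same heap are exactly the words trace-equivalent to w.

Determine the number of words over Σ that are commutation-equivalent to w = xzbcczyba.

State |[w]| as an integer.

5

piece 0:x — minimal
piece 1:z rests on {0:x}
piece 2:b rests on {1:z}
piece 3:c rests on {2:b}
piece 4:c rests on {3:c}
piece 5:z rests on {4:c}
piece 6:y rests on {4:c}
piece 7:b rests on {5:z, 6:y}
piece 8:a rests on {6:y}
minimal pieces: {0:x}
ways to finish when only these pieces remain (= sum over removing one remaining piece with nothing left below it):
  1 left: {7}→1  {8}→1
  2 left: {5,7}→1  {7,8}→2
  3 left: {5,7,8}→3  {6,7,8}→2
  4 left: {5,6,7,8}→5
  5 left: {4,5,6,7,8}→5
  6 left: {3,4,5,6,7,8}→5
  7 left: {2,3,4,5,6,7,8}→5
  placing 0:x first → 5 extensions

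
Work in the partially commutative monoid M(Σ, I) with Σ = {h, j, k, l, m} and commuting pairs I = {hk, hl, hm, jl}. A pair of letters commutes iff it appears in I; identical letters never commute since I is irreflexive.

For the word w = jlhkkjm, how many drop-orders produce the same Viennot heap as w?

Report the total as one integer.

7

drop 0:j onto floor
drop 1:l onto floor
drop 2:h onto {0:j}
drop 3:k onto {0:j, 1:l}
drop 4:k onto {3:k}
drop 5:j onto {2:h, 4:k}
drop 6:m onto {5:j}
ground layer = {0:j, 1:l}
drop-orders for the pieces not yet dropped (sum over which currently-grounded one goes next):
  1 to go: {6} 1
  2 to go: {5,6} 1
  3 to go: {2,5,6} 1  {4,5,6} 1
  4 to go: {2,4,5,6} 2  {3,4,5,6} 1
  5 to go: {1,3,4,5,6} 1  {2,3,4,5,6} 3
  if 0:j drops first: 4 orders
  if 1:l drops first: 3 orders
heap linearizations: 7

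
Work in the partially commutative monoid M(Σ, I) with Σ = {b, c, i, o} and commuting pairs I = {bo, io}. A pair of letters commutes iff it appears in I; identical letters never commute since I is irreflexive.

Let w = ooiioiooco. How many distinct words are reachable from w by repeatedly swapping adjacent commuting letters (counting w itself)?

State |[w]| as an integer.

56

0(o) covers ∅
1(o) covers 0:o
2(i) covers ∅
3(i) covers 2:i
4(o) covers 1:o
5(i) covers 3:i
6(o) covers 4:o
7(o) covers 6:o
8(c) covers 5:i, 7:o
9(o) covers 8:c
floor of heap: 0:o, 2:i
completions by unplaced set U, small U first (add the entries for U minus each lowest piece of U):
  |U|=1: {9}:1
  |U|=2: {8,9}:1
  |U|=3: {5,8,9}:1  {7,8,9}:1
  |U|=4: {3,5,8,9}:1  {5,7,8,9}:2  {6,7,8,9}:1
  |U|=5: {2,3,5,8,9}:1  {3,5,7,8,9}:3  {4,6,7,8,9}:1  {5,6,7,8,9}:3
  |U|=6: {1,4,6,7,8,9}:1  {2,3,5,7,8,9}:4  {3,5,6,7,8,9}:6  {4,5,6,7,8,9}:4
  |U|=7: {0,1,4,6,7,8,9}:1  {1,4,5,6,7,8,9}:5  {2,3,5,6,7,8,9}:10  {3,4,5,6,7,8,9}:10
  |U|=8: {0,1,4,5,6,7,8,9}:6  {1,3,4,5,6,7,8,9}:15  {2,3,4,5,6,7,8,9}:20
  start at 0(o): 35
  start at 2(i): 21
sum over floor = 56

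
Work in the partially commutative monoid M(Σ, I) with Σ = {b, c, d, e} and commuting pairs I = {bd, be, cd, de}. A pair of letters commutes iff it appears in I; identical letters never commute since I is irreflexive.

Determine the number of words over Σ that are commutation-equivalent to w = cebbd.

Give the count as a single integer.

#0=c has no predecessor
#1=e depends on [0:c]
#2=b depends on [0:c]
#3=b depends on [2:b]
#4=d has no predecessor
sources: [0:c, 4:d]
N(rest) = Σ N(rest − s) over sources s of rest; N(one piece) = 1:
  size 1 → [1]=1  [3]=1  [4]=1
  size 2 → [1,3]=2  [1,4]=2  [2,3]=1  [3,4]=2
  size 3 → [1,2,3]=3  [1,3,4]=6  [2,3,4]=3
  first=0(c) contributes 12
  first=4(d) contributes 3
|[w]| = 15

15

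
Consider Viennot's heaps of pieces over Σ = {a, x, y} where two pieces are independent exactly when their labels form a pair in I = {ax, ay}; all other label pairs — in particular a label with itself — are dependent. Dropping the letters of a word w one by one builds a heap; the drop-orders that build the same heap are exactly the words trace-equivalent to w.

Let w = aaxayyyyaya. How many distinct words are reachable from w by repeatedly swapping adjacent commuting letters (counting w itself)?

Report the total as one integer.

drop 0:a onto floor
drop 1:a onto {0:a}
drop 2:x onto floor
drop 3:a onto {1:a}
drop 4:y onto {2:x}
drop 5:y onto {4:y}
drop 6:y onto {5:y}
drop 7:y onto {6:y}
drop 8:a onto {3:a}
drop 9:y onto {7:y}
drop 10:a onto {8:a}
ground layer = {0:a, 2:x}
drop-orders for the pieces not yet dropped (sum over which currently-grounded one goes next):
  1 to go: {9} 1  {10} 1
  2 to go: {7,9} 1  {8,10} 1  {9,10} 2
  3 to go: {3,8,10} 1  {6,7,9} 1  {7,9,10} 3  {8,9,10} 3
  4 to go: {1,3,8,10} 1  {3,8,9,10} 4  {5,6,7,9} 1  {6,7,9,10} 4  {7,8,9,10} 6
  5 to go: {0,1,3,8,10} 1  {1,3,8,9,10} 5  {3,7,8,9,10} 10  {4,5,6,7,9} 1  {5,6,7,9,10} 5  {6,7,8,9,10} 10
  6 to go: {0,1,3,8,9,10} 6  {1,3,7,8,9,10} 15  {2,4,5,6,7,9} 1  {3,6,7,8,9,10} 20  {4,5,6,7,9,10} 6  {5,6,7,8,9,10} 15
  7 to go: {0,1,3,7,8,9,10} 21  {1,3,6,7,8,9,10} 35  {2,4,5,6,7,9,10} 7  {3,5,6,7,8,9,10} 35  {4,5,6,7,8,9,10} 21
  8 to go: {0,1,3,6,7,8,9,10} 56  {1,3,5,6,7,8,9,10} 70  {2,4,5,6,7,8,9,10} 28  {3,4,5,6,7,8,9,10} 56
  9 to go: {0,1,3,5,6,7,8,9,10} 126  {1,3,4,5,6,7,8,9,10} 126  {2,3,4,5,6,7,8,9,10} 84
  if 0:a drops first: 210 orders
  if 2:x drops first: 252 orders
heap linearizations: 462

462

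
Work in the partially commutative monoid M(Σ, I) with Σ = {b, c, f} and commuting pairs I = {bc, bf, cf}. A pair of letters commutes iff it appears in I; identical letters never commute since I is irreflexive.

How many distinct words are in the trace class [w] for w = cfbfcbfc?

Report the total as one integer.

560

drop 0:c onto floor
drop 1:f onto floor
drop 2:b onto floor
drop 3:f onto {1:f}
drop 4:c onto {0:c}
drop 5:b onto {2:b}
drop 6:f onto {3:f}
drop 7:c onto {4:c}
ground layer = {0:c, 1:f, 2:b}
drop-orders for the pieces not yet dropped (sum over which currently-grounded one goes next):
  1 to go: {5} 1  {6} 1  {7} 1
  2 to go: {2,5} 1  {3,6} 1  {4,7} 1  {5,6} 2  {5,7} 2  {6,7} 2
  3 to go: {0,4,7} 1  {1,3,6} 1  {2,5,6} 3  {2,5,7} 3  {3,5,6} 3  {3,6,7} 3  {4,5,7} 3  {4,6,7} 3  {5,6,7} 6
  4 to go: {0,4,5,7} 4  {0,4,6,7} 4  {1,3,5,6} 4  {1,3,6,7} 4  {2,3,5,6} 6  {2,4,5,7} 6  {2,5,6,7} 12  {3,4,6,7} 6  {3,5,6,7} 12  {4,5,6,7} 12
  5 to go: {0,2,4,5,7} 10  {0,3,4,6,7} 10  {0,4,5,6,7} 20  {1,2,3,5,6} 10  {1,3,4,6,7} 10  {1,3,5,6,7} 20  {2,3,5,6,7} 30  {2,4,5,6,7} 30  {3,4,5,6,7} 30
  6 to go: {0,1,3,4,6,7} 20  {0,2,4,5,6,7} 60  {0,3,4,5,6,7} 60  {1,2,3,5,6,7} 60  {1,3,4,5,6,7} 60  {2,3,4,5,6,7} 90
  if 0:c drops first: 210 orders
  if 1:f drops first: 210 orders
  if 2:b drops first: 140 orders
heap linearizations: 560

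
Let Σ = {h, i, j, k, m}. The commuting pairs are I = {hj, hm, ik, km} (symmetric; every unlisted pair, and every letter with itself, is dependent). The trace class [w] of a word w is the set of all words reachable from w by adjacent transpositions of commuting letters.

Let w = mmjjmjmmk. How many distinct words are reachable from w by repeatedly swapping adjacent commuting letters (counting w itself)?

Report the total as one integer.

drop 0:m onto floor
drop 1:m onto {0:m}
drop 2:j onto {1:m}
drop 3:j onto {2:j}
drop 4:m onto {3:j}
drop 5:j onto {4:m}
drop 6:m onto {5:j}
drop 7:m onto {6:m}
drop 8:k onto {5:j}
ground layer = {0:m}
drop-orders for the pieces not yet dropped (sum over which currently-grounded one goes next):
  1 to go: {7} 1  {8} 1
  2 to go: {6,7} 1  {7,8} 2
  3 to go: {6,7,8} 3
  4 to go: {5,6,7,8} 3
  5 to go: {4,5,6,7,8} 3
  6 to go: {3,4,5,6,7,8} 3
  7 to go: {2,3,4,5,6,7,8} 3
  if 0:m drops first: 3 orders

3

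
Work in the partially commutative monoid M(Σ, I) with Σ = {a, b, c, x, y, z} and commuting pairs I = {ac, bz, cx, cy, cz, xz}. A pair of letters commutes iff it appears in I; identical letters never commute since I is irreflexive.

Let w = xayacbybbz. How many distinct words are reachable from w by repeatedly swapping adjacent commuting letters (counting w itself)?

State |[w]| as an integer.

piece 0:x — minimal
piece 1:a rests on {0:x}
piece 2:y rests on {1:a}
piece 3:a rests on {2:y}
piece 4:c — minimal
piece 5:b rests on {3:a, 4:c}
piece 6:y rests on {5:b}
piece 7:b rests on {6:y}
piece 8:b rests on {7:b}
piece 9:z rests on {6:y}
minimal pieces: {0:x, 4:c}
ways to finish when only these pieces remain (= sum over removing one remaining piece with nothing left below it):
  1 left: {8}→1  {9}→1
  2 left: {7,8}→1  {8,9}→2
  3 left: {7,8,9}→3
  4 left: {6,7,8,9}→3
  5 left: {5,6,7,8,9}→3
  6 left: {3,5,6,7,8,9}→3  {4,5,6,7,8,9}→3
  7 left: {2,3,5,6,7,8,9}→3  {3,4,5,6,7,8,9}→6
  8 left: {1,2,3,5,6,7,8,9}→3  {2,3,4,5,6,7,8,9}→9
  placing 0:x first → 12 extensions
  placing 4:c first → 3 extensions
total linear extensions = 15

15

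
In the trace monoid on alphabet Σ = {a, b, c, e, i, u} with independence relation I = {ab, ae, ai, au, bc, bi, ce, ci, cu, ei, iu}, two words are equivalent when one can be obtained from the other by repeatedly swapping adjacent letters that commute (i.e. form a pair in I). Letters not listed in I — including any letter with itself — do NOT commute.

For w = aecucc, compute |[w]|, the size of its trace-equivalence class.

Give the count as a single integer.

drop 0:a onto floor
drop 1:e onto floor
drop 2:c onto {0:a}
drop 3:u onto {1:e}
drop 4:c onto {2:c}
drop 5:c onto {4:c}
ground layer = {0:a, 1:e}
drop-orders for the pieces not yet dropped (sum over which currently-grounded one goes next):
  1 to go: {3} 1  {5} 1
  2 to go: {1,3} 1  {3,5} 2  {4,5} 1
  3 to go: {1,3,5} 3  {2,4,5} 1  {3,4,5} 3
  4 to go: {0,2,4,5} 1  {1,3,4,5} 6  {2,3,4,5} 4
  if 0:a drops first: 10 orders
  if 1:e drops first: 5 orders
heap linearizations: 15

15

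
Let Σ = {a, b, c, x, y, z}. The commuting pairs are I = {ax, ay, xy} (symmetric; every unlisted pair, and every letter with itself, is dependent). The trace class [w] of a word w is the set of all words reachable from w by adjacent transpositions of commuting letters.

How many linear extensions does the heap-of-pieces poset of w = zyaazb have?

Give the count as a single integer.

piece 0:z — minimal
piece 1:y rests on {0:z}
piece 2:a rests on {0:z}
piece 3:a rests on {2:a}
piece 4:z rests on {1:y, 3:a}
piece 5:b rests on {4:z}
minimal pieces: {0:z}
ways to finish when only these pieces remain (= sum over removing one remaining piece with nothing left below it):
  1 left: {5}→1
  2 left: {4,5}→1
  3 left: {1,4,5}→1  {3,4,5}→1
  4 left: {1,3,4,5}→2  {2,3,4,5}→1
  placing 0:z first → 3 extensions

3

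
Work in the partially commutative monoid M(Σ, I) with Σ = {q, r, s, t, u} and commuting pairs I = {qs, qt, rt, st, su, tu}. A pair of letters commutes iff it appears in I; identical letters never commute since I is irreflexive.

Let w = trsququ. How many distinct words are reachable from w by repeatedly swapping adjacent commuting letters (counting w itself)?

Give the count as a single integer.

35

piece 0:t — minimal
piece 1:r — minimal
piece 2:s rests on {1:r}
piece 3:q rests on {1:r}
piece 4:u rests on {3:q}
piece 5:q rests on {4:u}
piece 6:u rests on {5:q}
minimal pieces: {0:t, 1:r}
ways to finish when only these pieces remain (= sum over removing one remaining piece with nothing left below it):
  1 left: {0}→1  {2}→1  {6}→1
  2 left: {0,2}→2  {0,6}→2  {2,6}→2  {5,6}→1
  3 left: {0,2,6}→6  {0,5,6}→3  {2,5,6}→3  {4,5,6}→1
  4 left: {0,2,5,6}→12  {0,4,5,6}→4  {2,4,5,6}→4  {3,4,5,6}→1
  5 left: {0,2,4,5,6}→20  {0,3,4,5,6}→5  {2,3,4,5,6}→5
  placing 0:t first → 5 extensions
  placing 1:r first → 30 extensions
total linear extensions = 35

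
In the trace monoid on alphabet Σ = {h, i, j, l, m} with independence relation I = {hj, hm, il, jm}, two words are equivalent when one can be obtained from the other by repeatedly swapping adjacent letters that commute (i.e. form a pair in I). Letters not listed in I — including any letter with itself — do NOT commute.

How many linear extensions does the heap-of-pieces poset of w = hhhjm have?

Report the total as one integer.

0(h) covers ∅
1(h) covers 0:h
2(h) covers 1:h
3(j) covers ∅
4(m) covers ∅
floor of heap: 0:h, 3:j, 4:m
completions by unplaced set U, small U first (add the entries for U minus each lowest piece of U):
  |U|=1: {2}:1  {3}:1  {4}:1
  |U|=2: {1,2}:1  {2,3}:2  {2,4}:2  {3,4}:2
  |U|=3: {0,1,2}:1  {1,2,3}:3  {1,2,4}:3  {2,3,4}:6
  start at 0(h): 12
  start at 3(j): 4
  start at 4(m): 4
sum over floor = 20

20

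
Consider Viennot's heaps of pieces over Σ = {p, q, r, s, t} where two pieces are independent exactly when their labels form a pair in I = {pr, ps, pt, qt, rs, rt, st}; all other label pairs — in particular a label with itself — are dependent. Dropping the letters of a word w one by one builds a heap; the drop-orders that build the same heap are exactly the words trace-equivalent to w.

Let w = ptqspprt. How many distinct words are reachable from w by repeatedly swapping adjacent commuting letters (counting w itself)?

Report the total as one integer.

336

drop 0:p onto floor
drop 1:t onto floor
drop 2:q onto {0:p}
drop 3:s onto {2:q}
drop 4:p onto {2:q}
drop 5:p onto {4:p}
drop 6:r onto {2:q}
drop 7:t onto {1:t}
ground layer = {0:p, 1:t}
drop-orders for the pieces not yet dropped (sum over which currently-grounded one goes next):
  1 to go: {3} 1  {5} 1  {6} 1  {7} 1
  2 to go: {1,7} 1  {3,5} 2  {3,6} 2  {3,7} 2  {4,5} 1  {5,6} 2  {5,7} 2  {6,7} 2
  3 to go: {1,3,7} 3  {1,5,7} 3  {1,6,7} 3  {3,4,5} 3  {3,5,6} 6  {3,5,7} 6  {3,6,7} 6  {4,5,6} 3  {4,5,7} 3  {5,6,7} 6
  4 to go: {1,3,5,7} 12  {1,3,6,7} 12  {1,4,5,7} 6  {1,5,6,7} 12  {3,4,5,6} 12  {3,4,5,7} 12  {3,5,6,7} 24  {4,5,6,7} 12
  5 to go: {1,3,4,5,7} 30  {1,3,5,6,7} 60  {1,4,5,6,7} 30  {2,3,4,5,6} 12  {3,4,5,6,7} 60
  6 to go: {0,2,3,4,5,6} 12  {1,3,4,5,6,7} 180  {2,3,4,5,6,7} 72
  if 0:p drops first: 252 orders
  if 1:t drops first: 84 orders
heap linearizations: 336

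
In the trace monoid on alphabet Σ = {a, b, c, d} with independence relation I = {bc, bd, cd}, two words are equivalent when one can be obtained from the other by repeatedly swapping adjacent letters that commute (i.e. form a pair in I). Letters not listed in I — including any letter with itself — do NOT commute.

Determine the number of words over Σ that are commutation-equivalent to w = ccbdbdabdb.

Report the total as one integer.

270

0(c) covers ∅
1(c) covers 0:c
2(b) covers ∅
3(d) covers ∅
4(b) covers 2:b
5(d) covers 3:d
6(a) covers 1:c, 4:b, 5:d
7(b) covers 6:a
8(d) covers 6:a
9(b) covers 7:b
floor of heap: 0:c, 2:b, 3:d
completions by unplaced set U, small U first (add the entries for U minus each lowest piece of U):
  |U|=1: {8}:1  {9}:1
  |U|=2: {7,9}:1  {8,9}:2
  |U|=3: {7,8,9}:3
  |U|=4: {6,7,8,9}:3
  |U|=5: {1,6,7,8,9}:3  {4,6,7,8,9}:3  {5,6,7,8,9}:3
  |U|=6: {0,1,6,7,8,9}:3  {1,4,6,7,8,9}:6  {1,5,6,7,8,9}:6  {2,4,6,7,8,9}:3  {3,5,6,7,8,9}:3  {4,5,6,7,8,9}:6
  |U|=7: {0,1,4,6,7,8,9}:9  {0,1,5,6,7,8,9}:9  {1,2,4,6,7,8,9}:9  {1,3,5,6,7,8,9}:9  {1,4,5,6,7,8,9}:18  {2,4,5,6,7,8,9}:9  {3,4,5,6,7,8,9}:9
  |U|=8: {0,1,2,4,6,7,8,9}:18  {0,1,3,5,6,7,8,9}:18  {0,1,4,5,6,7,8,9}:36  {1,2,4,5,6,7,8,9}:36  {1,3,4,5,6,7,8,9}:36  {2,3,4,5,6,7,8,9}:18
  start at 0(c): 90
  start at 2(b): 90
  start at 3(d): 90
sum over floor = 270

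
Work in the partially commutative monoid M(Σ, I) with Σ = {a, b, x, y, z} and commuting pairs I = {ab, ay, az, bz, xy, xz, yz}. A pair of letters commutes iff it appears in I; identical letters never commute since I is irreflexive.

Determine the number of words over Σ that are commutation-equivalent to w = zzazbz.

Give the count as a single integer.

30

piece 0:z — minimal
piece 1:z rests on {0:z}
piece 2:a — minimal
piece 3:z rests on {1:z}
piece 4:b — minimal
piece 5:z rests on {3:z}
minimal pieces: {0:z, 2:a, 4:b}
ways to finish when only these pieces remain (= sum over removing one remaining piece with nothing left below it):
  1 left: {2}→1  {4}→1  {5}→1
  2 left: {2,4}→2  {2,5}→2  {3,5}→1  {4,5}→2
  3 left: {1,3,5}→1  {2,3,5}→3  {2,4,5}→6  {3,4,5}→3
  4 left: {0,1,3,5}→1  {1,2,3,5}→4  {1,3,4,5}→4  {2,3,4,5}→12
  placing 0:z first → 20 extensions
  placing 2:a first → 5 extensions
  placing 4:b first → 5 extensions
total linear extensions = 30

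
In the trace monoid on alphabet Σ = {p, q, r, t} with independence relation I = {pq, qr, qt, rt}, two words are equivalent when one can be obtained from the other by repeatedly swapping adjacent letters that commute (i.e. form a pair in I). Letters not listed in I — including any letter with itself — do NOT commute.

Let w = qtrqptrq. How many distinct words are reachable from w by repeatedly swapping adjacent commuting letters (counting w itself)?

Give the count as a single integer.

224

0(q) covers ∅
1(t) covers ∅
2(r) covers ∅
3(q) covers 0:q
4(p) covers 1:t, 2:r
5(t) covers 4:p
6(r) covers 4:p
7(q) covers 3:q
floor of heap: 0:q, 1:t, 2:r
completions by unplaced set U, small U first (add the entries for U minus each lowest piece of U):
  |U|=1: {5}:1  {6}:1  {7}:1
  |U|=2: {3,7}:1  {5,6}:2  {5,7}:2  {6,7}:2
  |U|=3: {0,3,7}:1  {3,5,7}:3  {3,6,7}:3  {4,5,6}:2  {5,6,7}:6
  |U|=4: {0,3,5,7}:4  {0,3,6,7}:4  {1,4,5,6}:2  {2,4,5,6}:2  {3,5,6,7}:12  {4,5,6,7}:8
  |U|=5: {0,3,5,6,7}:20  {1,2,4,5,6}:4  {1,4,5,6,7}:10  {2,4,5,6,7}:10  {3,4,5,6,7}:20
  |U|=6: {0,3,4,5,6,7}:40  {1,2,4,5,6,7}:24  {1,3,4,5,6,7}:30  {2,3,4,5,6,7}:30
  start at 0(q): 84
  start at 1(t): 70
  start at 2(r): 70
sum over floor = 224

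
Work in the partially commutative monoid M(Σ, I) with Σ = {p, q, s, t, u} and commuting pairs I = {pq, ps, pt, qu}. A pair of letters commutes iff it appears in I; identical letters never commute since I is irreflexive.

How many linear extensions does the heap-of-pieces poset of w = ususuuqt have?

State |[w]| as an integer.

0(u) covers ∅
1(s) covers 0:u
2(u) covers 1:s
3(s) covers 2:u
4(u) covers 3:s
5(u) covers 4:u
6(q) covers 3:s
7(t) covers 5:u, 6:q
floor of heap: 0:u
completions by unplaced set U, small U first (add the entries for U minus each lowest piece of U):
  |U|=1: {7}:1
  |U|=2: {5,7}:1  {6,7}:1
  |U|=3: {4,5,7}:1  {5,6,7}:2
  |U|=4: {4,5,6,7}:3
  |U|=5: {3,4,5,6,7}:3
  |U|=6: {2,3,4,5,6,7}:3
  start at 0(u): 3

3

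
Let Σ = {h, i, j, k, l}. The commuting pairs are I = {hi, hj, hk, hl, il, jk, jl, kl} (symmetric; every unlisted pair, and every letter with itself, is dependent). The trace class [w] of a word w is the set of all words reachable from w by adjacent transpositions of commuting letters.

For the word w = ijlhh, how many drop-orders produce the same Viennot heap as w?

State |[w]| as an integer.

0(i) covers ∅
1(j) covers 0:i
2(l) covers ∅
3(h) covers ∅
4(h) covers 3:h
floor of heap: 0:i, 2:l, 3:h
completions by unplaced set U, small U first (add the entries for U minus each lowest piece of U):
  |U|=1: {1}:1  {2}:1  {4}:1
  |U|=2: {0,1}:1  {1,2}:2  {1,4}:2  {2,4}:2  {3,4}:1
  |U|=3: {0,1,2}:3  {0,1,4}:3  {1,2,4}:6  {1,3,4}:3  {2,3,4}:3
  start at 0(i): 12
  start at 2(l): 6
  start at 3(h): 12
sum over floor = 30

30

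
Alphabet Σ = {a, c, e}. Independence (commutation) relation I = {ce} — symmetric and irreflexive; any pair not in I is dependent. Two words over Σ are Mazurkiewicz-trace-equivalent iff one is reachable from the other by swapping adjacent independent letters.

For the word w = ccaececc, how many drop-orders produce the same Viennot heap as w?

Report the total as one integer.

0(c) covers ∅
1(c) covers 0:c
2(a) covers 1:c
3(e) covers 2:a
4(c) covers 2:a
5(e) covers 3:e
6(c) covers 4:c
7(c) covers 6:c
floor of heap: 0:c
completions by unplaced set U, small U first (add the entries for U minus each lowest piece of U):
  |U|=1: {5}:1  {7}:1
  |U|=2: {3,5}:1  {5,7}:2  {6,7}:1
  |U|=3: {3,5,7}:3  {4,6,7}:1  {5,6,7}:3
  |U|=4: {3,5,6,7}:6  {4,5,6,7}:4
  |U|=5: {3,4,5,6,7}:10
  |U|=6: {2,3,4,5,6,7}:10
  start at 0(c): 10

10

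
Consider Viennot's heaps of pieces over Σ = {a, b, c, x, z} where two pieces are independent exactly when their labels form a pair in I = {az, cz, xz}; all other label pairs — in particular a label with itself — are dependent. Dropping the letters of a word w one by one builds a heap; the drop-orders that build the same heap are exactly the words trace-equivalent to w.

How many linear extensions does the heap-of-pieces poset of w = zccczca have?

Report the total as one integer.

21

piece 0:z — minimal
piece 1:c — minimal
piece 2:c rests on {1:c}
piece 3:c rests on {2:c}
piece 4:z rests on {0:z}
piece 5:c rests on {3:c}
piece 6:a rests on {5:c}
minimal pieces: {0:z, 1:c}
ways to finish when only these pieces remain (= sum over removing one remaining piece with nothing left below it):
  1 left: {4}→1  {6}→1
  2 left: {0,4}→1  {4,6}→2  {5,6}→1
  3 left: {0,4,6}→3  {3,5,6}→1  {4,5,6}→3
  4 left: {0,4,5,6}→6  {2,3,5,6}→1  {3,4,5,6}→4
  5 left: {0,3,4,5,6}→10  {1,2,3,5,6}→1  {2,3,4,5,6}→5
  placing 0:z first → 6 extensions
  placing 1:c first → 15 extensions
total linear extensions = 21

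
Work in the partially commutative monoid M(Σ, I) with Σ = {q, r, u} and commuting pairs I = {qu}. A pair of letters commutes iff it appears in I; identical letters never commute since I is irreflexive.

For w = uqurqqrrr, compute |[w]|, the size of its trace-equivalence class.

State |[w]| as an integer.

piece 0:u — minimal
piece 1:q — minimal
piece 2:u rests on {0:u}
piece 3:r rests on {1:q, 2:u}
piece 4:q rests on {3:r}
piece 5:q rests on {4:q}
piece 6:r rests on {5:q}
piece 7:r rests on {6:r}
piece 8:r rests on {7:r}
minimal pieces: {0:u, 1:q}
ways to finish when only these pieces remain (= sum over removing one remaining piece with nothing left below it):
  1 left: {8}→1
  2 left: {7,8}→1
  3 left: {6,7,8}→1
  4 left: {5,6,7,8}→1
  5 left: {4,5,6,7,8}→1
  6 left: {3,4,5,6,7,8}→1
  7 left: {1,3,4,5,6,7,8}→1  {2,3,4,5,6,7,8}→1
  placing 0:u first → 2 extensions
  placing 1:q first → 1 extensions
total linear extensions = 3

3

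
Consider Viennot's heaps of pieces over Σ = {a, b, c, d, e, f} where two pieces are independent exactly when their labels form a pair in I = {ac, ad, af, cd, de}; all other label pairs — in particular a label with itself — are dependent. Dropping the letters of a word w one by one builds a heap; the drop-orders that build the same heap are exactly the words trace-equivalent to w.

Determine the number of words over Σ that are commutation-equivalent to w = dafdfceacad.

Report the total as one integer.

#0=d has no predecessor
#1=a has no predecessor
#2=f depends on [0:d]
#3=d depends on [2:f]
#4=f depends on [3:d]
#5=c depends on [4:f]
#6=e depends on [1:a, 5:c]
#7=a depends on [6:e]
#8=c depends on [6:e]
#9=a depends on [7:a]
#10=d depends on [4:f]
sources: [0:d, 1:a]
N(rest) = Σ N(rest − s) over sources s of rest; N(one piece) = 1:
  size 1 → [8]=1  [9]=1  [10]=1
  size 2 → [7,9]=1  [8,9]=2  [8,10]=2  [9,10]=2
  size 3 → [7,8,9]=3  [7,9,10]=3  [8,9,10]=6
  size 4 → [6,7,8,9]=3  [7,8,9,10]=12
  size 5 → [1,6,7,8,9]=3  [5,6,7,8,9]=3  [6,7,8,9,10]=15
  size 6 → [1,5,6,7,8,9]=6  [1,6,7,8,9,10]=18  [5,6,7,8,9,10]=18
  size 7 → [1,5,6,7,8,9,10]=42  [4,5,6,7,8,9,10]=18
  size 8 → [1,4,5,6,7,8,9,10]=60  [3,4,5,6,7,8,9,10]=18
  size 9 → [1,3,4,5,6,7,8,9,10]=78  [2,3,4,5,6,7,8,9,10]=18
  first=0(d) contributes 96
  first=1(a) contributes 18
|[w]| = 114

114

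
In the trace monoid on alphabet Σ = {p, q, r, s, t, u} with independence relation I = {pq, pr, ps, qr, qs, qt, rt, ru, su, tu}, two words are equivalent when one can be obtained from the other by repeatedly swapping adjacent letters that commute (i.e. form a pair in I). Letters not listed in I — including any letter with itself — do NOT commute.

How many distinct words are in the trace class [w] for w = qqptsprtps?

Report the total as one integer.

drop 0:q onto floor
drop 1:q onto {0:q}
drop 2:p onto floor
drop 3:t onto {2:p}
drop 4:s onto {3:t}
drop 5:p onto {3:t}
drop 6:r onto {4:s}
drop 7:t onto {4:s, 5:p}
drop 8:p onto {7:t}
drop 9:s onto {6:r, 7:t}
ground layer = {0:q, 2:p}
drop-orders for the pieces not yet dropped (sum over which currently-grounded one goes next):
  1 to go: {1} 1  {8} 1  {9} 1
  2 to go: {0,1} 1  {1,8} 2  {1,9} 2  {6,9} 1  {8,9} 2
  3 to go: {0,1,8} 3  {0,1,9} 3  {1,6,9} 3  {1,8,9} 6  {6,8,9} 3  {7,8,9} 2
  4 to go: {0,1,6,9} 6  {0,1,8,9} 12  {1,6,8,9} 12  {1,7,8,9} 8  {5,7,8,9} 2  {6,7,8,9} 5
  5 to go: {0,1,6,8,9} 30  {0,1,7,8,9} 20  {1,5,7,8,9} 10  {1,6,7,8,9} 25  {4,6,7,8,9} 5  {5,6,7,8,9} 7
  6 to go: {0,1,5,7,8,9} 30  {0,1,6,7,8,9} 75  {1,4,6,7,8,9} 30  {1,5,6,7,8,9} 42  {4,5,6,7,8,9} 12
  7 to go: {0,1,4,6,7,8,9} 105  {0,1,5,6,7,8,9} 147  {1,4,5,6,7,8,9} 84  {3,4,5,6,7,8,9} 12
  8 to go: {0,1,4,5,6,7,8,9} 336  {1,3,4,5,6,7,8,9} 96  {2,3,4,5,6,7,8,9} 12
  if 0:q drops first: 108 orders
  if 2:p drops first: 432 orders
heap linearizations: 540

540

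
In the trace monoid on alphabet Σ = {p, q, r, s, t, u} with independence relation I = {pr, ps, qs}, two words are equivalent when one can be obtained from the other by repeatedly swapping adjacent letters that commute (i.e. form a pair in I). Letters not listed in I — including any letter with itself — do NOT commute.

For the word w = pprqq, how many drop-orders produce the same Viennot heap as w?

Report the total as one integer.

3

0(p) covers ∅
1(p) covers 0:p
2(r) covers ∅
3(q) covers 1:p, 2:r
4(q) covers 3:q
floor of heap: 0:p, 2:r
completions by unplaced set U, small U first (add the entries for U minus each lowest piece of U):
  |U|=1: {4}:1
  |U|=2: {3,4}:1
  |U|=3: {1,3,4}:1  {2,3,4}:1
  start at 0(p): 2
  start at 2(r): 1
sum over floor = 3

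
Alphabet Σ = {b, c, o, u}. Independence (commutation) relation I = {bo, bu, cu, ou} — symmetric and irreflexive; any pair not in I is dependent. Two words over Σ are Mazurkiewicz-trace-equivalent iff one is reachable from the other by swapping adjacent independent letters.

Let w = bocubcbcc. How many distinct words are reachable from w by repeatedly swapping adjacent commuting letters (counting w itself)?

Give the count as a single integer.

#0=b has no predecessor
#1=o has no predecessor
#2=c depends on [0:b, 1:o]
#3=u has no predecessor
#4=b depends on [2:c]
#5=c depends on [4:b]
#6=b depends on [5:c]
#7=c depends on [6:b]
#8=c depends on [7:c]
sources: [0:b, 1:o, 3:u]
N(rest) = Σ N(rest − s) over sources s of rest; N(one piece) = 1:
  size 1 → [3]=1  [8]=1
  size 2 → [3,8]=2  [7,8]=1
  size 3 → [3,7,8]=3  [6,7,8]=1
  size 4 → [3,6,7,8]=4  [5,6,7,8]=1
  size 5 → [3,5,6,7,8]=5  [4,5,6,7,8]=1
  size 6 → [2,4,5,6,7,8]=1  [3,4,5,6,7,8]=6
  size 7 → [0,2,4,5,6,7,8]=1  [1,2,4,5,6,7,8]=1  [2,3,4,5,6,7,8]=7
  first=0(b) contributes 8
  first=1(o) contributes 8
  first=3(u) contributes 2
|[w]| = 18

18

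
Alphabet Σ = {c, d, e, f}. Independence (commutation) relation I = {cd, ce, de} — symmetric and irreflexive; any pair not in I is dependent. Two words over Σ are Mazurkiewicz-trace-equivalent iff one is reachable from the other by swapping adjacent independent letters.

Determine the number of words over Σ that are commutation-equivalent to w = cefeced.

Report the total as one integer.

24

#0=c has no predecessor
#1=e has no predecessor
#2=f depends on [0:c, 1:e]
#3=e depends on [2:f]
#4=c depends on [2:f]
#5=e depends on [3:e]
#6=d depends on [2:f]
sources: [0:c, 1:e]
N(rest) = Σ N(rest − s) over sources s of rest; N(one piece) = 1:
  size 1 → [4]=1  [5]=1  [6]=1
  size 2 → [3,5]=1  [4,5]=2  [4,6]=2  [5,6]=2
  size 3 → [3,4,5]=3  [3,5,6]=3  [4,5,6]=6
  size 4 → [3,4,5,6]=12
  size 5 → [2,3,4,5,6]=12
  first=0(c) contributes 12
  first=1(e) contributes 12
|[w]| = 24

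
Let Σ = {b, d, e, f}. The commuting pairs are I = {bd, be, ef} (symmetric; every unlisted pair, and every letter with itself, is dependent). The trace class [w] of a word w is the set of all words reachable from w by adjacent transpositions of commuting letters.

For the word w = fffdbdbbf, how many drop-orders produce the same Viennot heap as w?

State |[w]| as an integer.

#0=f has no predecessor
#1=f depends on [0:f]
#2=f depends on [1:f]
#3=d depends on [2:f]
#4=b depends on [2:f]
#5=d depends on [3:d]
#6=b depends on [4:b]
#7=b depends on [6:b]
#8=f depends on [5:d, 7:b]
sources: [0:f]
N(rest) = Σ N(rest − s) over sources s of rest; N(one piece) = 1:
  size 1 → [8]=1
  size 2 → [5,8]=1  [7,8]=1
  size 3 → [3,5,8]=1  [5,7,8]=2  [6,7,8]=1
  size 4 → [3,5,7,8]=3  [4,6,7,8]=1  [5,6,7,8]=3
  size 5 → [3,5,6,7,8]=6  [4,5,6,7,8]=4
  size 6 → [3,4,5,6,7,8]=10
  size 7 → [2,3,4,5,6,7,8]=10
  first=0(f) contributes 10

10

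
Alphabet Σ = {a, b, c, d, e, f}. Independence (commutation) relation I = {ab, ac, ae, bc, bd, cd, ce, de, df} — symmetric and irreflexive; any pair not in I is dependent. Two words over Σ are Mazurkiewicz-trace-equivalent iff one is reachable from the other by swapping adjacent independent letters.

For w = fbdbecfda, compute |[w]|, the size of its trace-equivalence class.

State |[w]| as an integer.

112

#0=f has no predecessor
#1=b depends on [0:f]
#2=d has no predecessor
#3=b depends on [1:b]
#4=e depends on [3:b]
#5=c depends on [0:f]
#6=f depends on [4:e, 5:c]
#7=d depends on [2:d]
#8=a depends on [6:f, 7:d]
sources: [0:f, 2:d]
N(rest) = Σ N(rest − s) over sources s of rest; N(one piece) = 1:
  size 1 → [8]=1
  size 2 → [6,8]=1  [7,8]=1
  size 3 → [2,7,8]=1  [4,6,8]=1  [5,6,8]=1  [6,7,8]=2
  size 4 → [2,6,7,8]=3  [3,4,6,8]=1  [4,5,6,8]=2  [4,6,7,8]=3  [5,6,7,8]=3
  size 5 → [1,3,4,6,8]=1  [2,4,6,7,8]=6  [2,5,6,7,8]=6  [3,4,5,6,8]=3  [3,4,6,7,8]=4  [4,5,6,7,8]=8
  size 6 → [1,3,4,5,6,8]=4  [1,3,4,6,7,8]=5  [2,3,4,6,7,8]=10  [2,4,5,6,7,8]=20  [3,4,5,6,7,8]=15
  size 7 → [0,1,3,4,5,6,8]=4  [1,2,3,4,6,7,8]=15  [1,3,4,5,6,7,8]=24  [2,3,4,5,6,7,8]=45
  first=0(f) contributes 84
  first=2(d) contributes 28
|[w]| = 112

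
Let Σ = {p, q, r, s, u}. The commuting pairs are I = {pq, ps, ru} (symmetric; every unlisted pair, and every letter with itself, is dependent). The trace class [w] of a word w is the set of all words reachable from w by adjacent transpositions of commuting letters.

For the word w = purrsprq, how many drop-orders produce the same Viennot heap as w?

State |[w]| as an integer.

0(p) covers ∅
1(u) covers 0:p
2(r) covers 0:p
3(r) covers 2:r
4(s) covers 1:u, 3:r
5(p) covers 1:u, 3:r
6(r) covers 4:s, 5:p
7(q) covers 6:r
floor of heap: 0:p
completions by unplaced set U, small U first (add the entries for U minus each lowest piece of U):
  |U|=1: {7}:1
  |U|=2: {6,7}:1
  |U|=3: {4,6,7}:1  {5,6,7}:1
  |U|=4: {4,5,6,7}:2
  |U|=5: {1,4,5,6,7}:2  {3,4,5,6,7}:2
  |U|=6: {1,3,4,5,6,7}:4  {2,3,4,5,6,7}:2
  start at 0(p): 6

6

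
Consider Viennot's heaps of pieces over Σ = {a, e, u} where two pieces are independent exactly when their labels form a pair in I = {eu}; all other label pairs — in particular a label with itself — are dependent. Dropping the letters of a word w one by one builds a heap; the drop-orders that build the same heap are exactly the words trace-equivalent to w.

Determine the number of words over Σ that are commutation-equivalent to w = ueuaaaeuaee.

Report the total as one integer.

6

#0=u has no predecessor
#1=e has no predecessor
#2=u depends on [0:u]
#3=a depends on [1:e, 2:u]
#4=a depends on [3:a]
#5=a depends on [4:a]
#6=e depends on [5:a]
#7=u depends on [5:a]
#8=a depends on [6:e, 7:u]
#9=e depends on [8:a]
#10=e depends on [9:e]
sources: [0:u, 1:e]
N(rest) = Σ N(rest − s) over sources s of rest; N(one piece) = 1:
  size 1 → [10]=1
  size 2 → [9,10]=1
  size 3 → [8,9,10]=1
  size 4 → [6,8,9,10]=1  [7,8,9,10]=1
  size 5 → [6,7,8,9,10]=2
  size 6 → [5,6,7,8,9,10]=2
  size 7 → [4,5,6,7,8,9,10]=2
  size 8 → [3,4,5,6,7,8,9,10]=2
  size 9 → [1,3,4,5,6,7,8,9,10]=2  [2,3,4,5,6,7,8,9,10]=2
  first=0(u) contributes 4
  first=1(e) contributes 2
|[w]| = 6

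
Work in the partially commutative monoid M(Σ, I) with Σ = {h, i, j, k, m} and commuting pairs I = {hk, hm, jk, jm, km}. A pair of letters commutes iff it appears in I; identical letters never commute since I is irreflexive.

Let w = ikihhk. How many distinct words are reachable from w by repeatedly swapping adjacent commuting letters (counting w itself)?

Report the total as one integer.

0(i) covers ∅
1(k) covers 0:i
2(i) covers 1:k
3(h) covers 2:i
4(h) covers 3:h
5(k) covers 2:i
floor of heap: 0:i
completions by unplaced set U, small U first (add the entries for U minus each lowest piece of U):
  |U|=1: {4}:1  {5}:1
  |U|=2: {3,4}:1  {4,5}:2
  |U|=3: {3,4,5}:3
  |U|=4: {2,3,4,5}:3
  start at 0(i): 3

3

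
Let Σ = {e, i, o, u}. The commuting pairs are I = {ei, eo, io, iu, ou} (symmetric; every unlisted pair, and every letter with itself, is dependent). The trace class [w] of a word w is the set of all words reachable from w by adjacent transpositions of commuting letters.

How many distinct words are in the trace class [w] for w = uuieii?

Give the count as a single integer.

0(u) covers ∅
1(u) covers 0:u
2(i) covers ∅
3(e) covers 1:u
4(i) covers 2:i
5(i) covers 4:i
floor of heap: 0:u, 2:i
completions by unplaced set U, small U first (add the entries for U minus each lowest piece of U):
  |U|=1: {3}:1  {5}:1
  |U|=2: {1,3}:1  {3,5}:2  {4,5}:1
  |U|=3: {0,1,3}:1  {1,3,5}:3  {2,4,5}:1  {3,4,5}:3
  |U|=4: {0,1,3,5}:4  {1,3,4,5}:6  {2,3,4,5}:4
  start at 0(u): 10
  start at 2(i): 10
sum over floor = 20

20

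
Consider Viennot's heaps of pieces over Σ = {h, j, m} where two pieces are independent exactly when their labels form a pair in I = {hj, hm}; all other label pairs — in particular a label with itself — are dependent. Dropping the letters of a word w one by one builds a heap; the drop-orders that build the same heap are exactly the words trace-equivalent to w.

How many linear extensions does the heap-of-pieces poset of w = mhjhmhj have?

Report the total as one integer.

35

drop 0:m onto floor
drop 1:h onto floor
drop 2:j onto {0:m}
drop 3:h onto {1:h}
drop 4:m onto {2:j}
drop 5:h onto {3:h}
drop 6:j onto {4:m}
ground layer = {0:m, 1:h}
drop-orders for the pieces not yet dropped (sum over which currently-grounded one goes next):
  1 to go: {5} 1  {6} 1
  2 to go: {3,5} 1  {4,6} 1  {5,6} 2
  3 to go: {1,3,5} 1  {2,4,6} 1  {3,5,6} 3  {4,5,6} 3
  4 to go: {0,2,4,6} 1  {1,3,5,6} 4  {2,4,5,6} 4  {3,4,5,6} 6
  5 to go: {0,2,4,5,6} 5  {1,3,4,5,6} 10  {2,3,4,5,6} 10
  if 0:m drops first: 20 orders
  if 1:h drops first: 15 orders
heap linearizations: 35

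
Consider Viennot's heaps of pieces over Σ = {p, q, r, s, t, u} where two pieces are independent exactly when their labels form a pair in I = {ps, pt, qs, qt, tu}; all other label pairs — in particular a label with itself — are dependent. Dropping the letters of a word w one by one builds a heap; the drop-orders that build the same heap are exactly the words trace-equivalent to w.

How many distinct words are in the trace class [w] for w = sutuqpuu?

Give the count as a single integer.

#0=s has no predecessor
#1=u depends on [0:s]
#2=t depends on [0:s]
#3=u depends on [1:u]
#4=q depends on [3:u]
#5=p depends on [4:q]
#6=u depends on [5:p]
#7=u depends on [6:u]
sources: [0:s]
N(rest) = Σ N(rest − s) over sources s of rest; N(one piece) = 1:
  size 1 → [2]=1  [7]=1
  size 2 → [2,7]=2  [6,7]=1
  size 3 → [2,6,7]=3  [5,6,7]=1
  size 4 → [2,5,6,7]=4  [4,5,6,7]=1
  size 5 → [2,4,5,6,7]=5  [3,4,5,6,7]=1
  size 6 → [1,3,4,5,6,7]=1  [2,3,4,5,6,7]=6
  first=0(s) contributes 7

7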